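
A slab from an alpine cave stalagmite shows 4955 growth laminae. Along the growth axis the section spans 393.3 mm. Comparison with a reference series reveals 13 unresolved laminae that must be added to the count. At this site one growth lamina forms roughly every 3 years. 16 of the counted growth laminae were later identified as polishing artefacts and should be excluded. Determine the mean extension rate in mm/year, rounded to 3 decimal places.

After corrections the count is 4955 − 16 + 13 = 4952 growth laminae.
4952 growth laminae at 3 years each span 4952 × 3 = 14856 years.
Extension rate ≈ 393.3 / 14856 = 0.026 mm/year.

0.026 mm/year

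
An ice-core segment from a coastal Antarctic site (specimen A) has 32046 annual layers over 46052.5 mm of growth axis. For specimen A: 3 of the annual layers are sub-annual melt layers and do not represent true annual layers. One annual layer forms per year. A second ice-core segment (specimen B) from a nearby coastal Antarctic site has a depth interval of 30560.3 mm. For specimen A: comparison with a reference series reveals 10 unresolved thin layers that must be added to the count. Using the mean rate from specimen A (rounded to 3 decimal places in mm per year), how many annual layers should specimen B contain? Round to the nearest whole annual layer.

Specimen A: after corrections the count is 32046 − 3 + 10 = 32053 annual layers.
A: Extension rate ≈ 46052.5 / 32053 = 1.437 mm/yr.
Specimen B: 30560.3 mm / 1.437 mm per year = 21266.74 years ≈ 21267 annual layers.

21267 annual layers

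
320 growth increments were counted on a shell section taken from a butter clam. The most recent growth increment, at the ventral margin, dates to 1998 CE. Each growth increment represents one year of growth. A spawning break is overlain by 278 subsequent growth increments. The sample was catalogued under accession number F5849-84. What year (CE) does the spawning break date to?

1720 CE

278 growth increments post-date the spawning break.
The growth increment at the ventral margin is 1998 CE, so the spawning break dates to 1998 − 278 = 1720 CE.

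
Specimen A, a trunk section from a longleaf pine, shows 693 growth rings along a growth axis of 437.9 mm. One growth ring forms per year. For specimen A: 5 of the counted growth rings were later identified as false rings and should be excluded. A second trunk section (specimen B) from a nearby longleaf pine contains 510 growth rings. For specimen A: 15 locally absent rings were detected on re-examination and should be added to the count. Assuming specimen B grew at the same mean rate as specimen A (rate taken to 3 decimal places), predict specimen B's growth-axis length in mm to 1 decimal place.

Specimen A: adjusted count: 693 − 5 + 15 = 703 growth rings.
A: Extension rate ≈ 437.9 / 703 = 0.623 mm/year.
B's length ≈ 0.623 × 510 = 317.7 mm.

317.7 mm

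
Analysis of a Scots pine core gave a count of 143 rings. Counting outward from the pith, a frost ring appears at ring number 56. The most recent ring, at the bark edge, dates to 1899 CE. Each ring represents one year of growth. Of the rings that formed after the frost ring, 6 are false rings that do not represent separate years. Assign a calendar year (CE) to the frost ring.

1818 CE

The frost ring sits at ring 56 from the pith, so 143 − 56 = 87 rings formed after it.
87 − 6 false = 81 true rings after the frost ring.
The ring at the bark edge is 1899 CE, so the frost ring dates to 1899 − 81 = 1818 CE.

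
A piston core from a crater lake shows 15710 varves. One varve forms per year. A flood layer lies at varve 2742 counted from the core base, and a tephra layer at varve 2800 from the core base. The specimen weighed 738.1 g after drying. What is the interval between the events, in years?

Separation: 2800 − 2742 = 58 varves.
That is 58 years at one varve per year.

58 years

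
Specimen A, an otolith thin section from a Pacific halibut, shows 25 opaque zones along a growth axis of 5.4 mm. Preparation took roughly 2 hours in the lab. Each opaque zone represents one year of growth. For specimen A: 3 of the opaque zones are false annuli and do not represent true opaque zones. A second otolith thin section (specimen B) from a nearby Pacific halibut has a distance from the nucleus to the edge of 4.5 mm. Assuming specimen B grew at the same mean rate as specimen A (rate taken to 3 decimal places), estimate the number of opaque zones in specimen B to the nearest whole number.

Specimen A: after corrections the count is 25 − 3 = 22 opaque zones.
A: Mean rate = 5.4 mm / 22 years ≈ 0.245 mm/year.
Specimen B: 4.5 mm / 0.245 mm per year = 18.37 years ≈ 18 opaque zones.

18 opaque zones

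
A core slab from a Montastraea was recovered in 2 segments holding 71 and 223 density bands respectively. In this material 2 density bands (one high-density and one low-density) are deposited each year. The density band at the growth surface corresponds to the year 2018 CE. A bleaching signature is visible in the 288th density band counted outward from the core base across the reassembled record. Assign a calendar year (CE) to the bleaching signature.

Total density bands = 71 + 223 = 294.
Between density band 288 and the growth surface there are 294 − 288 = 6 density bands.
Dividing by 2 density bands per year: 6 / 2 = 3 years.
The density band at the growth surface is 2018 CE, so the bleaching signature dates to 2018 − 3 = 2015 CE.

2015 CE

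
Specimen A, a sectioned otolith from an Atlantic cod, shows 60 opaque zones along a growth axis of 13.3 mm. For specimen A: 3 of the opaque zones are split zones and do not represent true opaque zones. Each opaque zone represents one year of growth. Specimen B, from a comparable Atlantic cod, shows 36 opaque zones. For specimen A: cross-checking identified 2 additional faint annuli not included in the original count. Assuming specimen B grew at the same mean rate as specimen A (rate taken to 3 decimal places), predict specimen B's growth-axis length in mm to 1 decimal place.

Specimen A: correcting the raw count gives 60 − 3 + 2 = 59 true opaque zones.
A: 13.3 mm over 59 years gives 13.3 / 59 ≈ 0.225 mm per year.
Length of B = 0.225 × 36 = 8.1 mm.

8.1 mm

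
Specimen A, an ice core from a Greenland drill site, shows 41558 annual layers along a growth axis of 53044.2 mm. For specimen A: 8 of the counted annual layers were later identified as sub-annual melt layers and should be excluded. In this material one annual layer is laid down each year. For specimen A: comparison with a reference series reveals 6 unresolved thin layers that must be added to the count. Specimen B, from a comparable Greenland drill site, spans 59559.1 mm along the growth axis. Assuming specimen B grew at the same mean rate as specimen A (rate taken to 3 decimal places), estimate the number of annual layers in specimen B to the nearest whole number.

Specimen A: adjusted count: 41558 − 8 + 6 = 41556 annual layers.
A: Extension rate ≈ 53044.2 / 41556 = 1.276 mm/yr.
Specimen B: 59559.1 mm / 1.276 mm per year = 46676.41 years ≈ 46676 annual layers.

46676 annual layers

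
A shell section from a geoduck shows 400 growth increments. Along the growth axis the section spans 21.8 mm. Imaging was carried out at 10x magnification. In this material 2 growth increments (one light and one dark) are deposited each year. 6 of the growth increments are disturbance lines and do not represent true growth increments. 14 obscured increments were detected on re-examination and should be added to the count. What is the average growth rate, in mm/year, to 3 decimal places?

Correcting the raw count gives 400 − 6 + 14 = 408 true growth increments.
408 growth increments at 2 per year is 408 / 2 = 204 years.
21.8 mm over 204 years gives 21.8 / 204 ≈ 0.107 mm/year.

0.107 mm/year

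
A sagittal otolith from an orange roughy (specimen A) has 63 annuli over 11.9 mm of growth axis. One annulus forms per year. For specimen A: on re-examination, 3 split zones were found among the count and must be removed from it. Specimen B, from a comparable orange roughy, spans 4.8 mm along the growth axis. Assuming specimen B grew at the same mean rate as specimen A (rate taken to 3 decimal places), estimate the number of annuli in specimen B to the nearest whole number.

Specimen A: true annulus count = 63 − 3 = 60.
A: Extension rate ≈ 11.9 / 60 = 0.198 mm per year.
For B, 4.8 / 0.198 = 24.24 years ≈ 24 annuli.

24 annuli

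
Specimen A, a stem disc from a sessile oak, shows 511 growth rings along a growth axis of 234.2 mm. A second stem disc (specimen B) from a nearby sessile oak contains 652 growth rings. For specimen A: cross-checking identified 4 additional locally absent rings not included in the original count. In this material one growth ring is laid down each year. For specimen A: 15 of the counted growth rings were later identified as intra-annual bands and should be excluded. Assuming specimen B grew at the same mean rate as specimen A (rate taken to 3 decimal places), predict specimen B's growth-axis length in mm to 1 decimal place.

305.1 mm

Specimen A: adjusted count: 511 − 15 + 4 = 500 growth rings.
A: Extension rate ≈ 234.2 / 500 = 0.468 mm/yr.
Length of B = 0.468 × 652 = 305.1 mm.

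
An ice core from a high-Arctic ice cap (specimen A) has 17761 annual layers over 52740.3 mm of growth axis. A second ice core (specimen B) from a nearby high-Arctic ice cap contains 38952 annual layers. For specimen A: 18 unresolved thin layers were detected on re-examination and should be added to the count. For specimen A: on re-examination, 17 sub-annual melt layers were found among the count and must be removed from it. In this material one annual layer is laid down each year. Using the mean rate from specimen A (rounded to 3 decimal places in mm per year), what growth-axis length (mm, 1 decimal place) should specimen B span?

115648.5 mm

Specimen A: after corrections the count is 17761 − 17 + 18 = 17762 annual layers.
A: Mean rate = 52740.3 mm / 17762 years ≈ 2.969 mm/year.
B's length ≈ 2.969 × 38952 = 115648.5 mm.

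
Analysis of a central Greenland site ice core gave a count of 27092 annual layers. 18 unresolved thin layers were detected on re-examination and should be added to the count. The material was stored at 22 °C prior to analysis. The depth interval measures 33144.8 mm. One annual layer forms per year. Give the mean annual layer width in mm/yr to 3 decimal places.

1.223 mm/yr

Adjusted count: 27092 + 18 = 27110 annual layers.
33144.8 mm over 27110 years gives 33144.8 / 27110 ≈ 1.223 mm/yr.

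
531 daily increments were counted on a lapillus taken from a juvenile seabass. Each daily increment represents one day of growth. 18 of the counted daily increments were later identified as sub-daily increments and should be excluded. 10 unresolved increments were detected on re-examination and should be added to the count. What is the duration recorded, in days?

523 days

After corrections the count is 531 − 18 + 10 = 523 daily increments.
One daily increment per day makes the duration 523 days.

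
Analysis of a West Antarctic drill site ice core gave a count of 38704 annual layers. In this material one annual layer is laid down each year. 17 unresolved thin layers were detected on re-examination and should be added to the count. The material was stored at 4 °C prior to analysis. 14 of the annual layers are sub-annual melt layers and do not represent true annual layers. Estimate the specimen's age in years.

38707 years

True annual layer count = 38704 − 14 + 17 = 38707.
At one annual layer per year, that is 38707 years.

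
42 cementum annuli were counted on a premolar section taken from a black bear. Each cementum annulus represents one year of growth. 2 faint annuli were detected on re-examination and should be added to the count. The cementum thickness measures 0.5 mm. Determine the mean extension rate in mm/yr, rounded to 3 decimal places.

Adjusted count: 42 + 2 = 44 cementum annuli.
0.5 mm over 44 years gives 0.5 / 44 ≈ 0.011 mm/yr.

0.011 mm/yr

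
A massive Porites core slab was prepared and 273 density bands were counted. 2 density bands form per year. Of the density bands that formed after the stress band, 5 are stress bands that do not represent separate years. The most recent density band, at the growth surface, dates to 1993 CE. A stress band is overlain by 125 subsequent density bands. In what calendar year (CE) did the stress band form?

125 density bands formed after the stress band.
125 − 5 false = 120 true density bands after the stress band.
With 2 density bands per year, 120 / 2 = 60 years.
The density band at the growth surface is 1993 CE, so the stress band dates to 1993 − 60 = 1933 CE.

1933 CE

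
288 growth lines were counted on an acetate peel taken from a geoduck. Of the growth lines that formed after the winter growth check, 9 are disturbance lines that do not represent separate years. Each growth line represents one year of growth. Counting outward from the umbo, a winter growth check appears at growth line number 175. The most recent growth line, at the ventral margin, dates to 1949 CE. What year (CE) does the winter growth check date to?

1845 CE

Between growth line 175 and the ventral margin there are 288 − 175 = 113 growth lines.
Excluding 9 false growth lines: 113 − 9 = 104.
Counting back 104 years from 1949 CE places the winter growth check in 1949 − 104 = 1845 CE.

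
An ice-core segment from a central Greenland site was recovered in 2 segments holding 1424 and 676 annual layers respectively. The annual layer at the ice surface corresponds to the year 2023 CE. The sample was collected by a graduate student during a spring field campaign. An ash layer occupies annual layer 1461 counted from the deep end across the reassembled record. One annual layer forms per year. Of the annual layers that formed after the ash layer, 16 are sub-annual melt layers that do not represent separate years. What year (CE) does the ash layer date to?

1400 CE

Total annual layers = 1424 + 676 = 2100.
Between annual layer 1461 and the ice surface there are 2100 − 1461 = 639 annual layers.
Removing the 16 false annual layers leaves 639 − 16 = 623 true annual layers beyond the ash layer.
The annual layer at the ice surface is 2023 CE, so the ash layer dates to 2023 − 623 = 1400 CE.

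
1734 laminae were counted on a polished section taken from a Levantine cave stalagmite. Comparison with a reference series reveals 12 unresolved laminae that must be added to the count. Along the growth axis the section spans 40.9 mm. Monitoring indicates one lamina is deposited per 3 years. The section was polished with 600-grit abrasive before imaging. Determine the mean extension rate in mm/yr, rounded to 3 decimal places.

0.008 mm/yr

True lamina count = 1734 + 12 = 1746.
1746 laminae at 3 years each span 1746 × 3 = 5238 years.
Mean rate = 40.9 mm / 5238 years ≈ 0.008 mm/yr.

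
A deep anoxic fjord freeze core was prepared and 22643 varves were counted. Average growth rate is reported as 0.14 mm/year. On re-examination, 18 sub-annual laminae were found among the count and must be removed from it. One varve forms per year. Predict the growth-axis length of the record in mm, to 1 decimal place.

True varve count = 22643 − 18 = 22625.
Length ≈ 0.14 × 22625 = 3167.5 mm.

3167.5 mm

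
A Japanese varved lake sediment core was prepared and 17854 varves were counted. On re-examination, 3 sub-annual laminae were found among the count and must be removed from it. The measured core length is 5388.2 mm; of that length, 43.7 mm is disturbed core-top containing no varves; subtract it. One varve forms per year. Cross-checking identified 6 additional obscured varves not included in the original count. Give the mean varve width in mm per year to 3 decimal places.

True varve count = 17854 − 3 + 6 = 17857.
Removing the 43.7 mm offcut leaves 5388.2 − 43.7 = 5344.5 mm.
Mean rate = 5344.5 mm / 17857 years ≈ 0.299 mm per year.

0.299 mm per year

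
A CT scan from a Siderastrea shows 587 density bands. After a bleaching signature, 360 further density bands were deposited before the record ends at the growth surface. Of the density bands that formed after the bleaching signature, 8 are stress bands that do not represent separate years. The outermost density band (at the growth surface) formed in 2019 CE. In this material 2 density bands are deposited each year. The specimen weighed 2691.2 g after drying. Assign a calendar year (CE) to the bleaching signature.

360 density bands formed after the bleaching signature.
Removing the 8 false density bands leaves 360 − 8 = 352 true density bands beyond the bleaching signature.
352 density bands at 2 per year is 352 / 2 = 176 years.
The density band at the growth surface is 2019 CE, so the bleaching signature dates to 2019 − 176 = 1843 CE.

1843 CE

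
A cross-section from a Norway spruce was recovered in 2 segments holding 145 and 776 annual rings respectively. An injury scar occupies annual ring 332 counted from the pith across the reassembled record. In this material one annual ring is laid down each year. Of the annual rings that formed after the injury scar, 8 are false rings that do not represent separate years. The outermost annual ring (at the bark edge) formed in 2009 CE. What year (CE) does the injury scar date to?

Total annual rings = 145 + 776 = 921.
The injury scar sits at annual ring 332 from the pith, so 921 − 332 = 589 annual rings formed after it.
Excluding 8 false annual rings: 589 − 8 = 581.
The annual ring at the bark edge is 2009 CE, so the injury scar dates to 2009 − 581 = 1428 CE.

1428 CE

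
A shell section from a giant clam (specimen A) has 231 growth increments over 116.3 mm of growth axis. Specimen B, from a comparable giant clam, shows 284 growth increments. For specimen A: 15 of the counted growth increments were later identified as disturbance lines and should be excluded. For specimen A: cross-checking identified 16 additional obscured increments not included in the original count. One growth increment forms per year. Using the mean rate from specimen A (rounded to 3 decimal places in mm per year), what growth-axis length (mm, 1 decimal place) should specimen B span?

Specimen A: correcting the raw count gives 231 − 15 + 16 = 232 true growth increments.
A: 116.3 mm over 232 years gives 116.3 / 232 ≈ 0.501 mm per year.
B's length ≈ 0.501 × 284 = 142.3 mm.

142.3 mm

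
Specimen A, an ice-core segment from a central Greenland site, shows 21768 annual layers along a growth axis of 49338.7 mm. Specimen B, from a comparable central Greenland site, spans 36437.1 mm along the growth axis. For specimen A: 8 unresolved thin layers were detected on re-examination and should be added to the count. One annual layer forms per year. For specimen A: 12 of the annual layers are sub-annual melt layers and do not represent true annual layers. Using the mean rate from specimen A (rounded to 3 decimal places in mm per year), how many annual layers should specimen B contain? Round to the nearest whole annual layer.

16073 annual layers

Specimen A: adjusted count: 21768 − 12 + 8 = 21764 annual layers.
A: Extension rate ≈ 49338.7 / 21764 = 2.267 mm per year.
B spans 36437.1 / 2.267 = 16072.83 years ≈ 16073 annual layers.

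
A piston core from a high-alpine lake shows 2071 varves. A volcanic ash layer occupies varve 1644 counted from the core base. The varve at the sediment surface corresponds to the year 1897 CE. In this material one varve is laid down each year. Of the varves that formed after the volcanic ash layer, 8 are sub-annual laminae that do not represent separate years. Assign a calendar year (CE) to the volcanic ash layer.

The volcanic ash layer sits at varve 1644 from the core base, so 2071 − 1644 = 427 varves formed after it.
427 − 8 false = 419 true varves after the volcanic ash layer.
1897 − 419 = 1478 CE.

1478 CE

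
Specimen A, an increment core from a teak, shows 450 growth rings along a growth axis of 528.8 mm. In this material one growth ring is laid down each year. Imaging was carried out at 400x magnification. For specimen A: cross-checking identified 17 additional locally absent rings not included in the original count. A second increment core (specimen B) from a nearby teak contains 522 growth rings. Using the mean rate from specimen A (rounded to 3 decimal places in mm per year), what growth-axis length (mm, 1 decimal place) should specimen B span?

Specimen A: adjusted count: 450 + 17 = 467 growth rings.
A: 528.8 mm over 467 years gives 528.8 / 467 ≈ 1.132 mm/yr.
B's length ≈ 1.132 × 522 = 590.9 mm.

590.9 mm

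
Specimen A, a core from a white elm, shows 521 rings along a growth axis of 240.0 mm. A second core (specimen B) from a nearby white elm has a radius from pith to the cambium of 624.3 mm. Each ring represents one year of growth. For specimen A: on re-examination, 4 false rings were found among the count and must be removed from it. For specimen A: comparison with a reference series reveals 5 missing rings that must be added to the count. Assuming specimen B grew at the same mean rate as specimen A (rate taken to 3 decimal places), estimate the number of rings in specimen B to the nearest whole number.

1357 rings

Specimen A: adjusted count: 521 − 4 + 5 = 522 rings.
A: 240.0 mm over 522 years gives 240.0 / 522 ≈ 0.460 mm per year.
For B, 624.3 / 0.460 = 1357.17 years ≈ 1357 rings.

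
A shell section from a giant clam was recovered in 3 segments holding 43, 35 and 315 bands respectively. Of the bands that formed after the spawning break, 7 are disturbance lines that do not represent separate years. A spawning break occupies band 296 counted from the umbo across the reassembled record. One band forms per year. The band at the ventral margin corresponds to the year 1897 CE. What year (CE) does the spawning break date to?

Total bands = 43 + 35 + 315 = 393.
The spawning break sits at band 296 from the umbo, so 393 − 296 = 97 bands formed after it.
Excluding 7 false bands: 97 − 7 = 90.
The band at the ventral margin is 1897 CE, so the spawning break dates to 1897 − 90 = 1807 CE.

1807 CE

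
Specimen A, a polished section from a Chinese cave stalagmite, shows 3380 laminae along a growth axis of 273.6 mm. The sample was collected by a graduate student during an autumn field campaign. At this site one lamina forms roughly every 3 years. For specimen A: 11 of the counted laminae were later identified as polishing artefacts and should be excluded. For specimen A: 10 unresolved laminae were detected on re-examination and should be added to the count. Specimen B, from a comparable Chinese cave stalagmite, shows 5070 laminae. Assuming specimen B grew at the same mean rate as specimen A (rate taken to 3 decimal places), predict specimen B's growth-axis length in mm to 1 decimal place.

Specimen A: true lamina count = 3380 − 11 + 10 = 3379.
Specimen A: multiplying by 3 years per lamina: 3379 × 3 = 10137 years.
A: Mean rate = 273.6 mm / 10137 years ≈ 0.027 mm per year.
Specimen B: multiplying by 3 years per lamina: 5070 × 3 = 15210 years. Length of B = 0.027 × 15210 = 410.7 mm.

410.7 mm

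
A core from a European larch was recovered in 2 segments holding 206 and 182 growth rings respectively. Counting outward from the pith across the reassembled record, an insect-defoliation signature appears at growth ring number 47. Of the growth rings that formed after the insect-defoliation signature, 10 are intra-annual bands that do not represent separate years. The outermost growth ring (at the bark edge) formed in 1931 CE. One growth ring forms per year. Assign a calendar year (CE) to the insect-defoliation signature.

1600 CE

Total growth rings = 206 + 182 = 388.
The insect-defoliation signature sits at growth ring 47 from the pith, so 388 − 47 = 341 growth rings formed after it.
341 − 10 false = 331 true growth rings after the insect-defoliation signature.
Counting back 331 years from 1931 CE places the insect-defoliation signature in 1931 − 331 = 1600 CE.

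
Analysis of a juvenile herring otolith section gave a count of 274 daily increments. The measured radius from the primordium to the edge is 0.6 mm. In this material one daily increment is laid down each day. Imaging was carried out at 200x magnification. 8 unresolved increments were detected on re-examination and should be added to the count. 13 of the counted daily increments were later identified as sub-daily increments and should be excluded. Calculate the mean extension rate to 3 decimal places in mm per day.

0.002 mm per day

Correcting the raw count gives 274 − 13 + 8 = 269 true daily increments.
Extension rate ≈ 0.6 / 269 = 0.002 mm per day.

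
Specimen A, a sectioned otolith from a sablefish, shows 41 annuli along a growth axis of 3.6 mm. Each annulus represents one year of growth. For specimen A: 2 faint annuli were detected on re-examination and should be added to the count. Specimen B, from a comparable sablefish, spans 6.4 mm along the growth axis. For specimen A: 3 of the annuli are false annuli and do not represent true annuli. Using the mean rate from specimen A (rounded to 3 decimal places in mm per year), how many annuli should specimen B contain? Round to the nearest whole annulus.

Specimen A: after corrections the count is 41 − 3 + 2 = 40 annuli.
A: Extension rate ≈ 3.6 / 40 = 0.090 mm/year.
B spans 6.4 / 0.090 = 71.11 years ≈ 71 annuli.

71 annuli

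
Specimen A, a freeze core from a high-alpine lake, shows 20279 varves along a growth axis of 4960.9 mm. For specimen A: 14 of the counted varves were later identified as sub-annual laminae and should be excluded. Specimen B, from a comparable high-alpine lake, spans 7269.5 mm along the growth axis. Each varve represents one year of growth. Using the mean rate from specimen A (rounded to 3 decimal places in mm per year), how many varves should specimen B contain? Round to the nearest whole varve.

29671 varves

Specimen A: true varve count = 20279 − 14 = 20265.
A: Mean rate = 4960.9 mm / 20265 years ≈ 0.245 mm per year.
B spans 7269.5 / 0.245 = 29671.43 years ≈ 29671 varves.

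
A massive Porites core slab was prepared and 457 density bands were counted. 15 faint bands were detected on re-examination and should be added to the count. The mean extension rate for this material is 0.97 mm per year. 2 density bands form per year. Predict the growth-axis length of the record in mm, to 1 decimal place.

228.9 mm

Adjusted count: 457 + 15 = 472 density bands.
Dividing by 2 density bands per year: 472 / 2 = 236 years.
236 years at 0.97 mm/year gives 0.97 × 236 = 228.9 mm.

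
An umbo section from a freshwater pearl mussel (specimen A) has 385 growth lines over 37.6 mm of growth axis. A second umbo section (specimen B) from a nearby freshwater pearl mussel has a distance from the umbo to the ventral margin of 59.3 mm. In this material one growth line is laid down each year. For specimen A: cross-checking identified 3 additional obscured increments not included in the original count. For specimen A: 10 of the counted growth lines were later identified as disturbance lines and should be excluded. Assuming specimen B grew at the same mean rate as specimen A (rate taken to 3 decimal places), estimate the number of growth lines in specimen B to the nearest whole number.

Specimen A: after corrections the count is 385 − 10 + 3 = 378 growth lines.
A: Extension rate ≈ 37.6 / 378 = 0.099 mm per year.
B spans 59.3 / 0.099 = 598.99 years ≈ 599 growth lines.

599 growth lines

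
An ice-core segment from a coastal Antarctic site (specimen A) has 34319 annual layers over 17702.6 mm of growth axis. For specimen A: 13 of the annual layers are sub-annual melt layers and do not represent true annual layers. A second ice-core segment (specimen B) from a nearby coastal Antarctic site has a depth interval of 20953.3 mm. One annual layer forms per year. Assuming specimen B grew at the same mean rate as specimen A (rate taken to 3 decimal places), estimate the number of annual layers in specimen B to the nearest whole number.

Specimen A: true annual layer count = 34319 − 13 = 34306.
A: 17702.6 mm over 34306 years gives 17702.6 / 34306 ≈ 0.516 mm/yr.
B spans 20953.3 / 0.516 = 40607.17 years ≈ 40607 annual layers.

40607 annual layers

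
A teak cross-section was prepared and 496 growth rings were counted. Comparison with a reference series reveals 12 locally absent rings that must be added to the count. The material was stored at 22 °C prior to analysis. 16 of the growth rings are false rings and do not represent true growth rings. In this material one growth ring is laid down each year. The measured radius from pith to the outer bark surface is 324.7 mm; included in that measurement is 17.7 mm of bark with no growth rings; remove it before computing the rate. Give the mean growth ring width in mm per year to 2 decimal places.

After corrections the count is 496 − 16 + 12 = 492 growth rings.
Net length = 324.7 − 17.7 = 307.0 mm.
Extension rate ≈ 307.0 / 492 = 0.62 mm per year.

0.62 mm per year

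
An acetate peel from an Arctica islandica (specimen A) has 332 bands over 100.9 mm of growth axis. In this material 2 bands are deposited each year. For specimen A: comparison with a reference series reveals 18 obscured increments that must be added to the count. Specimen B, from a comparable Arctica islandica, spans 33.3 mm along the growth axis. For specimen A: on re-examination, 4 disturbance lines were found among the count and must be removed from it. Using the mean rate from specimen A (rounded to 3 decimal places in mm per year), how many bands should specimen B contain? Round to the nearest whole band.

Specimen A: correcting the raw count gives 332 − 4 + 18 = 346 true bands.
Specimen A: 346 bands at 2 per year is 346 / 2 = 173 years.
A: Mean rate = 100.9 mm / 173 years ≈ 0.583 mm/yr.
B spans 33.3 / 0.583 = 57.12 years; at 2 bands per year that is 57.12 × 2 ≈ 114 bands.

114 bands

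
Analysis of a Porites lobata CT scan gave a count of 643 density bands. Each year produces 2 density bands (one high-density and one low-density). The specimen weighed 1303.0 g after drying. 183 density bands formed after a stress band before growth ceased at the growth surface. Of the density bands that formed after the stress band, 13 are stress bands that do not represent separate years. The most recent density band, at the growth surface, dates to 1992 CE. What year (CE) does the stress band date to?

1907 CE

183 density bands formed after the stress band.
Excluding 13 false density bands: 183 − 13 = 170.
170 density bands at 2 per year is 170 / 2 = 85 years.
1992 − 85 = 1907 CE.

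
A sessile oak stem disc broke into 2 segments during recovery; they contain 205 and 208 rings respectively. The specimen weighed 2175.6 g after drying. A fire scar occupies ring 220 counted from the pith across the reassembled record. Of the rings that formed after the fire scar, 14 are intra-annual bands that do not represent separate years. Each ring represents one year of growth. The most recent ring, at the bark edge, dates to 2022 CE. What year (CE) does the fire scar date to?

1843 CE

Total rings = 205 + 208 = 413.
Between ring 220 and the bark edge there are 413 − 220 = 193 rings.
Removing the 14 false rings leaves 193 − 14 = 179 true rings beyond the fire scar.
2022 − 179 = 1843 CE.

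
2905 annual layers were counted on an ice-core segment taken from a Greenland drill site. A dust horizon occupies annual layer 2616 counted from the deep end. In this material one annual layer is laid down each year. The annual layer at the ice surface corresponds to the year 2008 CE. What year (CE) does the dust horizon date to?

2905 − 2616 = 289 annual layers lie beyond the dust horizon toward the ice surface.
The annual layer at the ice surface is 2008 CE, so the dust horizon dates to 2008 − 289 = 1719 CE.

1719 CE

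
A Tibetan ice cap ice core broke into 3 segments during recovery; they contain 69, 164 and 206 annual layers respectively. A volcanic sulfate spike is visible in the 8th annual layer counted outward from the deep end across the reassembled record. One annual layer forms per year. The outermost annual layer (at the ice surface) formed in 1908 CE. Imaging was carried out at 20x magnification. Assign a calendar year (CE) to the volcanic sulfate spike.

1477 CE

Total annual layers = 69 + 164 + 206 = 439.
The volcanic sulfate spike sits at annual layer 8 from the deep end, so 439 − 8 = 431 annual layers formed after it.
1908 − 431 = 1477 CE.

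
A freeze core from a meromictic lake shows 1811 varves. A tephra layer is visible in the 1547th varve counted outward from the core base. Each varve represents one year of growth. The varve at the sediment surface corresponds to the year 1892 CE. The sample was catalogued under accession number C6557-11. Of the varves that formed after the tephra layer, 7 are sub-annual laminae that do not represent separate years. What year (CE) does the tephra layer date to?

Between varve 1547 and the sediment surface there are 1811 − 1547 = 264 varves.
Excluding 7 false varves: 264 − 7 = 257.
1892 − 257 = 1635 CE.

1635 CE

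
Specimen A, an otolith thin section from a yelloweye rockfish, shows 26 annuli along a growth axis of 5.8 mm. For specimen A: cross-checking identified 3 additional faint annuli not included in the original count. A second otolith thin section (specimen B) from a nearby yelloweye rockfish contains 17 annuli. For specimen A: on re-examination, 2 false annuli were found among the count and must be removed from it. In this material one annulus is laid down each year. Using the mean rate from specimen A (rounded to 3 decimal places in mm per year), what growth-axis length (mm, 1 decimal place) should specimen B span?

Specimen A: after corrections the count is 26 − 2 + 3 = 27 annuli.
A: Mean rate = 5.8 mm / 27 years ≈ 0.215 mm per year.
B's length ≈ 0.215 × 17 = 3.7 mm.

3.7 mm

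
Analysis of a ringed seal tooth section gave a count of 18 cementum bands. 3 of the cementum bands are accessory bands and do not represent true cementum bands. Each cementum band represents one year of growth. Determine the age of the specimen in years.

15 years

True cementum band count = 18 − 3 = 15.
At one cementum band per year, that is 15 years.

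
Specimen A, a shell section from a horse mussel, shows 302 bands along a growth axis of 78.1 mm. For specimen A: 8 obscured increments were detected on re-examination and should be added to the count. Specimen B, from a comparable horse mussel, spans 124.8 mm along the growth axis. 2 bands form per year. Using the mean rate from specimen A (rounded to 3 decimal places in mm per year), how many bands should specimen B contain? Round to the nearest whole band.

Specimen A: after corrections the count is 302 + 8 = 310 bands.
Specimen A: dividing by 2 bands per year: 310 / 2 = 155 years.
A: 78.1 mm over 155 years gives 78.1 / 155 ≈ 0.504 mm/yr.
B spans 124.8 / 0.504 = 247.62 years; at 2 bands per year that is 247.62 × 2 ≈ 495 bands.

495 bands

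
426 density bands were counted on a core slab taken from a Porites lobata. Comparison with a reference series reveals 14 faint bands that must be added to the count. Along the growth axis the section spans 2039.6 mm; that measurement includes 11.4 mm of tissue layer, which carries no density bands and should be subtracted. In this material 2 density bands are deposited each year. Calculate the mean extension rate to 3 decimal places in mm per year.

Adjusted count: 426 + 14 = 440 density bands.
440 density bands at 2 per year is 440 / 2 = 220 years.
Removing the 11.4 mm offcut leaves 2039.6 − 11.4 = 2028.2 mm.
Mean rate = 2028.2 mm / 220 years ≈ 9.219 mm per year.

9.219 mm per year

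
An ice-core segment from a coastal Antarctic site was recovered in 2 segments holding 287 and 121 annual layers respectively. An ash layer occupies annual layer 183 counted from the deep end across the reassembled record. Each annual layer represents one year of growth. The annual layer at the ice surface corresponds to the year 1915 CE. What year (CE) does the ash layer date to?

Total annual layers = 287 + 121 = 408.
Between annual layer 183 and the ice surface there are 408 − 183 = 225 annual layers.
The annual layer at the ice surface is 1915 CE, so the ash layer dates to 1915 − 225 = 1690 CE.

1690 CE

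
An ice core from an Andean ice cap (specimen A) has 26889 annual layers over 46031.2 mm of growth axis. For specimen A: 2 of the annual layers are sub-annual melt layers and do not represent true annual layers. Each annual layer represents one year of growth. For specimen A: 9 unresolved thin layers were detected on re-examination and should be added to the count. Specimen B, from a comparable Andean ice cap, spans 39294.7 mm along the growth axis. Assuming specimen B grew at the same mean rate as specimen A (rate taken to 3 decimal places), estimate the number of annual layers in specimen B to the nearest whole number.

Specimen A: after corrections the count is 26889 − 2 + 9 = 26896 annual layers.
A: Mean rate = 46031.2 mm / 26896 years ≈ 1.711 mm per year.
B spans 39294.7 / 1.711 = 22965.93 years ≈ 22966 annual layers.

22966 annual layers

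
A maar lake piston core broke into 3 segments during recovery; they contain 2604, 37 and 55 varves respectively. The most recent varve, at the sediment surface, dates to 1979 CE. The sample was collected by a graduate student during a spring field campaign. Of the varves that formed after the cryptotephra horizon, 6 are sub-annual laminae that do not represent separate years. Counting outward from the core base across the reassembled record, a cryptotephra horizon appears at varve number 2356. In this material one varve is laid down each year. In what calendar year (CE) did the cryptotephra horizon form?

Total varves = 2604 + 37 + 55 = 2696.
The cryptotephra horizon sits at varve 2356 from the core base, so 2696 − 2356 = 340 varves formed after it.
Excluding 6 false varves: 340 − 6 = 334.
Counting back 334 years from 1979 CE places the cryptotephra horizon in 1979 − 334 = 1645 CE.

1645 CE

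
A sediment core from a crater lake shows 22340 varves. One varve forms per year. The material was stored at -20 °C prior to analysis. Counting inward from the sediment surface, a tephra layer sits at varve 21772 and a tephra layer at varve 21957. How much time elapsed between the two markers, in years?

Separation: 21957 − 21772 = 185 varves.
That is 185 years at one varve per year.

185 yr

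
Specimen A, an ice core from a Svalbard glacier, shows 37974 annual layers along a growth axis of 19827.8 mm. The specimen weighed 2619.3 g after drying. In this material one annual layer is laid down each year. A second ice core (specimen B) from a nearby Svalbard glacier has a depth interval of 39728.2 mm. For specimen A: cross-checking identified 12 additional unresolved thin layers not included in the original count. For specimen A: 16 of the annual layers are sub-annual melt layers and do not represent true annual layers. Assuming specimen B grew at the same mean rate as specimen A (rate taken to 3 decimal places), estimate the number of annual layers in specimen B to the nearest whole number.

76108 annual layers

Specimen A: correcting the raw count gives 37974 − 16 + 12 = 37970 true annual layers.
A: Mean rate = 19827.8 mm / 37970 years ≈ 0.522 mm per year.
Specimen B: 39728.2 mm / 0.522 mm per year = 76107.66 years ≈ 76108 annual layers.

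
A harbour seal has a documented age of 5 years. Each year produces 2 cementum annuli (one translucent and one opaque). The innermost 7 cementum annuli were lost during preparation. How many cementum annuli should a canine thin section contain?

5 years at 2 cementum annuli per year gives 5 × 2 = 10 cementum annuli.
10 − 7 missed = 3 cementum annuli expected in the prepared section.

3 cementum annuli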